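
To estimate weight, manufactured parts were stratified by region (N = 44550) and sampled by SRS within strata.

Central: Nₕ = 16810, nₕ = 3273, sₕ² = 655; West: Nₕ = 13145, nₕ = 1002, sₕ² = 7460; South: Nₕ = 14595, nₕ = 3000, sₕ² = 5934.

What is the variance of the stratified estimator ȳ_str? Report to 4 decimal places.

0.7904

Var(ȳ_str) = Σₕ Wₕ²(1 − fₕ)sₕ²/nₕ with Wₕ = Nₕ/N, N = 44550.
Central: Wₕ = 0.37732884; term = 0.37732884²·(1 − 0.19470553)·655/3273 = 0.022945103.
West: Wₕ = 0.29506173; term = 0.29506173²·(1 − 0.07622670)·7460/1002 = 0.59877309.
South: Wₕ = 0.32760943; term = 0.32760943²·(1 − 0.20554985)·5934/3000 = 0.16865752.
Sum = 0.79037571.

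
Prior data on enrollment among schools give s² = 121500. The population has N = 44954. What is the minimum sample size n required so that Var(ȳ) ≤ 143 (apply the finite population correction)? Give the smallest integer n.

Without fpc, n₀ = s²/D = 121500/143 = 849.6503.
With fpc, (1 − n/N)·s²/n ≤ D requires n ≥ n₀/(1 + n₀/N) = 849.6503/(1 + 849.6503/44954) = 833.8894.
Rounding up, n = 834.

834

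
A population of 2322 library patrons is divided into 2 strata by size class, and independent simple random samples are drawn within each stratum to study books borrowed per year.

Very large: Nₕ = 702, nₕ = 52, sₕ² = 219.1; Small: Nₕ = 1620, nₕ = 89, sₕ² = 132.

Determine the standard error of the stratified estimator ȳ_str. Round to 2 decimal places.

Var(ȳ_str) = Σₕ Wₕ²(1 − fₕ)sₕ²/nₕ with Wₕ = Nₕ/N, N = 2322.
Very large: Wₕ = 0.30232558; term = 0.30232558²·(1 − 0.07407407)·219.1/52 = 0.35658664.
Small: Wₕ = 0.69767442; term = 0.69767442²·(1 − 0.05493827)·132/89 = 0.68225967.
Sum = 1.0388463.
SE = √(1.0388463) = 1.02.

1.02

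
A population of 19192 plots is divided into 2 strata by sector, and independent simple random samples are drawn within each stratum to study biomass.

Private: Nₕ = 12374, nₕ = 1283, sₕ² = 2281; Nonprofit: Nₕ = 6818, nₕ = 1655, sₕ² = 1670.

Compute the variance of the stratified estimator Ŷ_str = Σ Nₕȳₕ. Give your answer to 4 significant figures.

2.795 × 10^8

Var(Ŷ_str) = Σₕ Nₕ²(1 − fₕ)sₕ²/nₕ.
Private: 12374²·(1 − 1283/12374)·2281/1283 = 2.4399417 × 10^8.
Nonprofit: 6818²·(1 − 1655/6818)·1670/1655 = 3.5520379 × 10^7.
Sum = 2.7951455 × 10^8.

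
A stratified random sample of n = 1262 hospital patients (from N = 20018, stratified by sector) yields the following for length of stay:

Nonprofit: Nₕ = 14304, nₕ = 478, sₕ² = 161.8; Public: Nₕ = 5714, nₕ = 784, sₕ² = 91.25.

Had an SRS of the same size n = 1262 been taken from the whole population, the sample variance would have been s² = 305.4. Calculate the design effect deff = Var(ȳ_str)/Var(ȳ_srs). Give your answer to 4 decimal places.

0.7729

Var(ȳ_str) = Σ Wₕ²(1−fₕ)sₕ²/nₕ with Wₕ = Nₕ/20018:
  Nonprofit: (14304/20018)²·(1−478/14304)·161.8/478 = 0.16705647
  Public: (5714/20018)²·(1−784/5714)·91.25/784 = 0.0081820588
  → Var(ȳ_str) = 0.17523853.
Var(ȳ_srs) = (1 − 1262/20018)·305.4/1262 = 0.22674056.
deff = 0.17523853 / 0.22674056 = 0.7729.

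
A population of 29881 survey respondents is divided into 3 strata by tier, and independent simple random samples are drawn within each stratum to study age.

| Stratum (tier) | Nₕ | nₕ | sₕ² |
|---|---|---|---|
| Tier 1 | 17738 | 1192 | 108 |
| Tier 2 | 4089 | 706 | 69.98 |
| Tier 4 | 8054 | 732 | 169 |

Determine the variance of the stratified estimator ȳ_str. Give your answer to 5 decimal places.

Var(ȳ_str) = Σₕ Wₕ²(1 − fₕ)sₕ²/nₕ with Wₕ = Nₕ/N, N = 29881.
Tier 1: Wₕ = 0.59362136; term = 0.59362136²·(1 − 0.06720036)·108/1192 = 0.029782072.
Tier 2: Wₕ = 0.13684281; term = 0.13684281²·(1 − 0.17265835)·69.98/706 = 0.0015356707.
Tier 4: Wₕ = 0.26953583; term = 0.26953583²·(1 − 0.09088652)·169/732 = 0.015248486.
Sum = 0.046566229.

0.04657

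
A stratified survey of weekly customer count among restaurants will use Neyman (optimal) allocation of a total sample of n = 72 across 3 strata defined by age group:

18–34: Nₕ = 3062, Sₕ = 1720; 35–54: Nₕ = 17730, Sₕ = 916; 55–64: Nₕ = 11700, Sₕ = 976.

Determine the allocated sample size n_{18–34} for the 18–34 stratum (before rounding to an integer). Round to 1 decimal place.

Neyman allocation: nₕ = n·NₕSₕ / Σⱼ NⱼSⱼ.
Σ NⱼSⱼ = 3062·1720 + 17730·916 + 11700·976 = 3.292652 × 10^7.
n_{18–34} = 72·3062·1720 / (3.292652 × 10^7) = 11.5.

11.5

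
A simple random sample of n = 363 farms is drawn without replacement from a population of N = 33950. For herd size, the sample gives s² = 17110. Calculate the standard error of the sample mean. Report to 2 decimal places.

6.83

Under SRS without replacement, Var(ȳ) = (1 − f)·s²/n with f = n/N = 363/33950 = 0.01069219.
Var(ȳ) = (1 − 0.01069219)·17110/363 = 0.98930781·47.134986 = 46.63101.
SE(ȳ) = √(46.63101) = 6.83.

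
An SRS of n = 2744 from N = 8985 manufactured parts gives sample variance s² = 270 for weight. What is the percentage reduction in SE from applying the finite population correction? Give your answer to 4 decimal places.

f = n/N = 2744/8985 = 0.30539789.
SE_no-fpc = √(s²/n) = 0.31368217; SE_fpc = √((1−f)s²/n) = 0.26143148.
Ratio = √(1−f) = 0.83342793. Reduction = 100·(1 − 0.83342793) = 16.6572%.

16.6572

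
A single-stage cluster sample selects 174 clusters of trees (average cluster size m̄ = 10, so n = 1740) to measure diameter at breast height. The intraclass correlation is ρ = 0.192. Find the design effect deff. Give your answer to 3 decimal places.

2.728

deff = 1 + (10 − 1)·0.192 = 1 + 1.728 = 2.728.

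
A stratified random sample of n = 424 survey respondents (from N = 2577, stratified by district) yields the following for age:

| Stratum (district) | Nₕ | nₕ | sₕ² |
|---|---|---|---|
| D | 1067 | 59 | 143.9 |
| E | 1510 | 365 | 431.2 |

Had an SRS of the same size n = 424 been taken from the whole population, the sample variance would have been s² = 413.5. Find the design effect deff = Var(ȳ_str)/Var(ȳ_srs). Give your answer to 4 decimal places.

Var(ȳ_str) = Σ Wₕ²(1−fₕ)sₕ²/nₕ with Wₕ = Nₕ/2577:
  D: (1067/2577)²·(1−59/1067)·143.9/59 = 0.3950071
  E: (1510/2577)²·(1−365/1510)·431.2/365 = 0.30756682
  → Var(ȳ_str) = 0.70257392.
Var(ȳ_srs) = (1 − 424/2577)·413.5/424 = 0.81477795.
deff = 0.70257392 / 0.81477795 = 0.8623.

0.8623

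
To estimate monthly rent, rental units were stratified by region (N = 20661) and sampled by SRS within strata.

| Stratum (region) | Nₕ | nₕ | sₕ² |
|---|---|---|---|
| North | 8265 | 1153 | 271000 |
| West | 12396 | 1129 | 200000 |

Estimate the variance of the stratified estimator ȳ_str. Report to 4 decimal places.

Var(ȳ_str) = Σₕ Wₕ²(1 − fₕ)sₕ²/nₕ with Wₕ = Nₕ/N, N = 20661.
North: Wₕ = 0.40002904; term = 0.40002904²·(1 − 0.13950393)·271000/1153 = 32.364724.
West: Wₕ = 0.59997096; term = 0.59997096²·(1 − 0.09107777)·200000/1129 = 57.959314.
Sum = 90.324038.

90.3240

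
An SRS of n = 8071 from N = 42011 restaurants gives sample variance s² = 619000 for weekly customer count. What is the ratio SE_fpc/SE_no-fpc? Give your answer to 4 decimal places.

0.8988

f = n/N = 8071/42011 = 0.19211635.
SE_no-fpc = √(s²/n) = 8.7575303; SE_fpc = √((1−f)s²/n) = 7.8714739.
Ratio = √(1−f) = 0.89882348.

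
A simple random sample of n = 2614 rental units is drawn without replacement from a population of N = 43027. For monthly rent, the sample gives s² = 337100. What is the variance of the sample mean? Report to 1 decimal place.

121.1

Under SRS without replacement, Var(ȳ) = (1 − f)·s²/n with f = n/N = 2614/43027 = 0.06075255.
Var(ȳ) = (1 − 0.06075255)·337100/2614 = 0.93924745·128.95945 = 121.12483.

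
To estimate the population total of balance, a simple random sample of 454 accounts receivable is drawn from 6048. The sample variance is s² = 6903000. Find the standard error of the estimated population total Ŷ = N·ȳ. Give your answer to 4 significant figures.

Var(Ŷ) = N²·Var(ȳ) = N²·(1 − n/N)·s²/n.
f = 454/6048 = 0.07506614; Var(ȳ) = 0.92493386·6903000/454 = 14063.477.
Var(Ŷ) = 6048² · 14063.477 = 5.1441814 × 10^11.
SE(Ŷ) = √(5.1441814 × 10^11) = 717200.

717200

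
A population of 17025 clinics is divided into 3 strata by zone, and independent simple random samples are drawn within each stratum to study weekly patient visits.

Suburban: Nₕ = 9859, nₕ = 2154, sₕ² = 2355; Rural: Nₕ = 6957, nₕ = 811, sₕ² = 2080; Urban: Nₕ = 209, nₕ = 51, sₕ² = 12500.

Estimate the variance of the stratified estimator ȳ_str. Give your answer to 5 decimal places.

Var(ȳ_str) = Σₕ Wₕ²(1 − fₕ)sₕ²/nₕ with Wₕ = Nₕ/N, N = 17025.
Suburban: Wₕ = 0.57908957; term = 0.57908957²·(1 − 0.21848058)·2355/2154 = 0.28653421.
Rural: Wₕ = 0.40863436; term = 0.40863436²·(1 − 0.11657324)·2080/811 = 0.37834047.
Urban: Wₕ = 0.01227606; term = 0.01227606²·(1 − 0.24401914)·12500/51 = 0.027923443.
Sum = 0.69279812.

0.69280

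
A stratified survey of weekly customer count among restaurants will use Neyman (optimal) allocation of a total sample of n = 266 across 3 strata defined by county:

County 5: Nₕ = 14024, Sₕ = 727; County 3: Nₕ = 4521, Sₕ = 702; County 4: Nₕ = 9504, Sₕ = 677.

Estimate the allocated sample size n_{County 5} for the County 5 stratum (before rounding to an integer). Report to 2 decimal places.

136.95

Neyman allocation: nₕ = n·NₕSₕ / Σⱼ NⱼSⱼ.
Σ NⱼSⱼ = 14024·727 + 4521·702 + 9504·677 = 1.9803398 × 10^7.
n_{County 5} = 266·14024·727 / (1.9803398 × 10^7) = 136.95.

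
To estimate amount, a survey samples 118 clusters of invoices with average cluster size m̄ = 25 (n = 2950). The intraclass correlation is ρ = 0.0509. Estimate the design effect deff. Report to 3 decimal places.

2.222

deff = 1 + (25 − 1)·0.0509 = 1 + 1.2216 = 2.2216.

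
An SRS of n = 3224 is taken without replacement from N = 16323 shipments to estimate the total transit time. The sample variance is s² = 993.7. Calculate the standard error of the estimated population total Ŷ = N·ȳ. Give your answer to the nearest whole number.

Var(Ŷ) = N²·Var(ȳ) = N²·(1 − n/N)·s²/n.
f = 3224/16323 = 0.19751271; Var(ȳ) = 0.80248729·993.7/3224 = 0.24734231.
Var(Ŷ) = 16323² · 0.24734231 = 6.5901966 × 10^7.
SE(Ŷ) = √(6.5901966 × 10^7) = 8118.

8118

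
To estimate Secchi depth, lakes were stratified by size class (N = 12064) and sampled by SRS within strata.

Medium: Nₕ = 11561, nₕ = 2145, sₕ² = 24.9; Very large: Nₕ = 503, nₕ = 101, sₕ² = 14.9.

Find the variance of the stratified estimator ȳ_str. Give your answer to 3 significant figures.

0.00889

Var(ȳ_str) = Σₕ Wₕ²(1 − fₕ)sₕ²/nₕ with Wₕ = Nₕ/N, N = 12064.
Medium: Wₕ = 0.95830570; term = 0.95830570²·(1 − 0.18553758)·24.9/2145 = 0.008682629.
Very large: Wₕ = 0.04169430; term = 0.04169430²·(1 − 0.20079523)·14.9/101 = 2.0496338 × 10^-4.
Sum = 0.0088875924.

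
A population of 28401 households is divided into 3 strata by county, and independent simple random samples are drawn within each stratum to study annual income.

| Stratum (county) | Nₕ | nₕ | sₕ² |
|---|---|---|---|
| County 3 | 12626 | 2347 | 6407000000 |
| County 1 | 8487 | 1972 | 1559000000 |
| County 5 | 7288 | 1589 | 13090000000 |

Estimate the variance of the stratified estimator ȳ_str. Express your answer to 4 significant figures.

917600

Var(ȳ_str) = Σₕ Wₕ²(1 − fₕ)sₕ²/nₕ with Wₕ = Nₕ/N, N = 28401.
County 3: Wₕ = 0.44456181; term = 0.44456181²·(1 − 0.18588627)·6407000000/2347 = 439229.02.
County 1: Wₕ = 0.29882751; term = 0.29882751²·(1 − 0.23235537)·1559000000/1972 = 54192.672.
County 5: Wₕ = 0.25661068; term = 0.25661068²·(1 − 0.21802964)·13090000000/1589 = 424185.19.
Sum = 917606.88.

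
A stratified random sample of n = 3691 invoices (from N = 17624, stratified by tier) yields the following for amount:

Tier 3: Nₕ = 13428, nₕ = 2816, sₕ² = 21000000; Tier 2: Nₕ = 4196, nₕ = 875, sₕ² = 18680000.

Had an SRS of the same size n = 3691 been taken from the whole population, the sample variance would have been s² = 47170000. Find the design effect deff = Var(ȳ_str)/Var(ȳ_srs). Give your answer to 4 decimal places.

0.4334

Var(ȳ_str) = Σ Wₕ²(1−fₕ)sₕ²/nₕ with Wₕ = Nₕ/17624:
  Tier 3: (13428/17624)²·(1−2816/13428)·21000000/2816 = 3421.2613
  Tier 2: (4196/17624)²·(1−875/4196)·18680000/875 = 957.77656
  → Var(ȳ_str) = 4379.0379.
Var(ȳ_srs) = (1 − 3691/17624)·47170000/3691 = 10103.271.
deff = 4379.0379 / 10103.271 = 0.4334.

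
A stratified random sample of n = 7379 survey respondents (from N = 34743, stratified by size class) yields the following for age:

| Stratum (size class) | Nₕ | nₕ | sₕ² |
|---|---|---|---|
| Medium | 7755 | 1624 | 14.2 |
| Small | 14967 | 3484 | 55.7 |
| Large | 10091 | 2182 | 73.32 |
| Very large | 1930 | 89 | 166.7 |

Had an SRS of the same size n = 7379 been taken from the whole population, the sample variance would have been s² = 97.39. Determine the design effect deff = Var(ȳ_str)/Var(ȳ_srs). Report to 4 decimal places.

Var(ȳ_str) = Σ Wₕ²(1−fₕ)sₕ²/nₕ with Wₕ = Nₕ/34743:
  Medium: (7755/34743)²·(1−1624/7755)·14.2/1624 = 3.4441401 × 10^-4
  Small: (14967/34743)²·(1−3484/14967)·55.7/3484 = 0.0022763159
  Large: (10091/34743)²·(1−2182/10091)·73.32/2182 = 0.0022217176
  Very large: (1930/34743)²·(1−89/1930)·166.7/89 = 0.0055134325
  → Var(ȳ_str) = 0.01035588.
Var(ȳ_srs) = (1 − 7379/34743)·97.39/7379 = 0.010395111.
deff = 0.01035588 / 0.010395111 = 0.9962.

0.9962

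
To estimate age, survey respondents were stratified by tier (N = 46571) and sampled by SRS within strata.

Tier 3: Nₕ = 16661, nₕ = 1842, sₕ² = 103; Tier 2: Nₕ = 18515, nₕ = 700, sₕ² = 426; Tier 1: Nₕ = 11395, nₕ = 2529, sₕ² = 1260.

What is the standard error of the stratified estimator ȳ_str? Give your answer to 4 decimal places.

0.3495

Var(ȳ_str) = Σₕ Wₕ²(1 − fₕ)sₕ²/nₕ with Wₕ = Nₕ/N, N = 46571.
Tier 3: Wₕ = 0.35775483; term = 0.35775483²·(1 − 0.11055759)·103/1842 = 0.0063655573.
Tier 2: Wₕ = 0.39756501; term = 0.39756501²·(1 − 0.03780718)·426/700 = 0.092552888.
Tier 1: Wₕ = 0.24468017; term = 0.24468017²·(1 − 0.22193945)·1260/2529 = 0.023207729.
Sum = 0.12212617.
SE = √(0.12212617) = 0.3495.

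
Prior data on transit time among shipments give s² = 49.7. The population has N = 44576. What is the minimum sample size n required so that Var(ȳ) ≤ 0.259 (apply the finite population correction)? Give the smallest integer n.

Without fpc, n₀ = s²/D = 49.7/0.259 = 191.8919.
With fpc, (1 − n/N)·s²/n ≤ D requires n ≥ n₀/(1 + n₀/N) = 191.8919/(1 + 191.8919/44576) = 191.0694.
Rounding up, n = 192.

192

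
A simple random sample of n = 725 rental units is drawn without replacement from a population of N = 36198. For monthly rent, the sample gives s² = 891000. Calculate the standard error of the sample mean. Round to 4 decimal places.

Under SRS without replacement, Var(ȳ) = (1 − f)·s²/n with f = n/N = 725/36198 = 0.02002873.
Var(ȳ) = (1 − 0.02002873)·891000/725 = 0.97997127·1228.9655 = 1204.3509.
SE(ȳ) = √(1204.3509) = 34.7038.

34.7038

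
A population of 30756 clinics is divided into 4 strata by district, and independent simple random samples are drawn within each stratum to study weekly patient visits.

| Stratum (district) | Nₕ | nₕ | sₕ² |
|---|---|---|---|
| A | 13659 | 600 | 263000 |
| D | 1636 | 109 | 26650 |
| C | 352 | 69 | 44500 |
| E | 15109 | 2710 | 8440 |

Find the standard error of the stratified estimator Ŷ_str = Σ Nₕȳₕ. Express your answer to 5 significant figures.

Var(Ŷ_str) = Σₕ Nₕ²(1 − fₕ)sₕ²/nₕ.
A: 13659²·(1 − 600/13659)·263000/600 = 7.818678 × 10^10.
D: 1636²·(1 − 109/1636)·26650/109 = 6.1079159 × 10^8.
C: 352²·(1 − 69/352)·44500/69 = 6.4245101 × 10^7.
E: 15109²·(1 − 2710/15109)·8440/2710 = 5.8343911 × 10^8.
Sum = 7.9445256 × 10^10.
SE = √(7.9445256 × 10^10) = 281860.

281860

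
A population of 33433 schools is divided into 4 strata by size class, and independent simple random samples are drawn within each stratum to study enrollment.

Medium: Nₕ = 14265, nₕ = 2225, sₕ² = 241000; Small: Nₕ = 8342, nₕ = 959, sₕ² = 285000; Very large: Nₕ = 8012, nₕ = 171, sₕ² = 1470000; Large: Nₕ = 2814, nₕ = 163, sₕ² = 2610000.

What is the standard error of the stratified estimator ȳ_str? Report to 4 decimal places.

Var(ȳ_str) = Σₕ Wₕ²(1 − fₕ)sₕ²/nₕ with Wₕ = Nₕ/N, N = 33433.
Medium: Wₕ = 0.42667424; term = 0.42667424²·(1 − 0.15597617)·241000/2225 = 16.643114.
Small: Wₕ = 0.24951395; term = 0.24951395²·(1 − 0.11496044)·285000/959 = 16.374898.
Very large: Wₕ = 0.23964347; term = 0.23964347²·(1 − 0.02134299)·1470000/171 = 483.15104.
Large: Wₕ = 0.08416834; term = 0.08416834²·(1 − 0.05792466)·2610000/163 = 106.86513.
Sum = 623.03418.
SE = √(623.03418) = 24.9607.

24.9607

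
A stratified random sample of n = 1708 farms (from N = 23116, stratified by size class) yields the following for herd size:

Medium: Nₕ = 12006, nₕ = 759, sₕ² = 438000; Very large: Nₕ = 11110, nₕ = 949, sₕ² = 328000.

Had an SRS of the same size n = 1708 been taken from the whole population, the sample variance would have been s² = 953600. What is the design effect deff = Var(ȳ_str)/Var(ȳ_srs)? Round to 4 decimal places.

0.4233

Var(ȳ_str) = Σ Wₕ²(1−fₕ)sₕ²/nₕ with Wₕ = Nₕ/23116:
  Medium: (12006/23116)²·(1−759/12006)·438000/759 = 145.82836
  Very large: (11110/23116)²·(1−949/11110)·328000/949 = 73.018477
  → Var(ȳ_str) = 218.84684.
Var(ȳ_srs) = (1 − 1708/23116)·953600/1708 = 517.06101.
deff = 218.84684 / 517.06101 = 0.4233.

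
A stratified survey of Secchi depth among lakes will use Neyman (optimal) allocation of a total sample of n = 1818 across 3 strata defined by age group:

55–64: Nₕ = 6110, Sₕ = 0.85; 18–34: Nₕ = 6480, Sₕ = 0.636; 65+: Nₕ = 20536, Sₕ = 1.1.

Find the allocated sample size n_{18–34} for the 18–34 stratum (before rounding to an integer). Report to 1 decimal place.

234.8

Neyman allocation: nₕ = n·NₕSₕ / Σⱼ NⱼSⱼ.
Σ NⱼSⱼ = 6110·0.85 + 6480·0.636 + 20536·1.1 = 31904.38.
n_{18–34} = 1818·6480·0.636 / 31904.38 = 234.8.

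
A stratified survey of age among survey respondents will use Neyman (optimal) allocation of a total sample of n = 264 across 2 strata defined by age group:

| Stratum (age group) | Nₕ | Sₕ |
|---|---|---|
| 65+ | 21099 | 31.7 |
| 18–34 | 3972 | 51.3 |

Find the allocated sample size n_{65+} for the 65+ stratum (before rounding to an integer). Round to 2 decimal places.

Neyman allocation: nₕ = n·NₕSₕ / Σⱼ NⱼSⱼ.
Σ NⱼSⱼ = 21099·31.7 + 3972·51.3 = 872601.9.
n_{65+} = 264·21099·31.7 / 872601.9 = 202.35.

202.35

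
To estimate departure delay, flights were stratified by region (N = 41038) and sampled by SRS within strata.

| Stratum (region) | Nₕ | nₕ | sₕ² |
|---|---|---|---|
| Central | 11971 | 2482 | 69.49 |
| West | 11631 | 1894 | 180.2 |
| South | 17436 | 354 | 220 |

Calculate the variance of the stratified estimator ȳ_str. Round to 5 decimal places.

0.11820

Var(ȳ_str) = Σₕ Wₕ²(1 − fₕ)sₕ²/nₕ with Wₕ = Nₕ/N, N = 41038.
Central: Wₕ = 0.29170525; term = 0.29170525²·(1 − 0.20733439)·69.49/2482 = 0.0018884219.
West: Wₕ = 0.28342024; term = 0.28342024²·(1 − 0.16284068)·180.2/1894 = 0.0063980063.
South: Wₕ = 0.42487451; term = 0.42487451²·(1 − 0.02030282)·220/354 = 0.10990884.
Sum = 0.11819527.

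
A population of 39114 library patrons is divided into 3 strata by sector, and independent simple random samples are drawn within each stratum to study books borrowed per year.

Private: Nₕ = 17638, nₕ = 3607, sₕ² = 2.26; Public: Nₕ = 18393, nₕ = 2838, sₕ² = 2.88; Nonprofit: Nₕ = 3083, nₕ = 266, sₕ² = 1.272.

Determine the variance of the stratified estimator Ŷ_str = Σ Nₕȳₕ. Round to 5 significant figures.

Var(Ŷ_str) = Σₕ Nₕ²(1 − fₕ)sₕ²/nₕ.
Private: 17638²·(1 − 3607/17638)·2.26/3607 = 155060.17.
Public: 18393²·(1 − 2838/18393)·2.88/2838 = 290337.2.
Nonprofit: 3083²·(1 − 266/3083)·1.272/266 = 41530.374.
Sum = 486927.74.

486930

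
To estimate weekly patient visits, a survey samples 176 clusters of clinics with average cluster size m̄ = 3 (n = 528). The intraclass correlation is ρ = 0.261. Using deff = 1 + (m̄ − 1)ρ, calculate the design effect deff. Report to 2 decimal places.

1.52

deff = 1 + (3 − 1)·0.261 = 1 + 0.522 = 1.522.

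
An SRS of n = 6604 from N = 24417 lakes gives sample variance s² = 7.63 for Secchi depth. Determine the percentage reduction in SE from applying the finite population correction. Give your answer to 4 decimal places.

14.5873

f = n/N = 6604/24417 = 0.27046730.
SE_no-fpc = √(s²/n) = 0.033990593; SE_fpc = √((1−f)s²/n) = 0.029032278.
Ratio = √(1−f) = 0.85412687. Reduction = 100·(1 − 0.85412687) = 14.5873%.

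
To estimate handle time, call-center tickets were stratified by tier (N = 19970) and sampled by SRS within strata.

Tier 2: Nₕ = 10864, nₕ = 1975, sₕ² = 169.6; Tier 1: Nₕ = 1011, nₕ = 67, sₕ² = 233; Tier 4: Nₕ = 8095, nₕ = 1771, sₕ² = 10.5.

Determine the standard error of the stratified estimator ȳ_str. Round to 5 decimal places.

0.17285

Var(ȳ_str) = Σₕ Wₕ²(1 − fₕ)sₕ²/nₕ with Wₕ = Nₕ/N, N = 19970.
Tier 2: Wₕ = 0.54401602; term = 0.54401602²·(1 − 0.18179308)·169.6/1975 = 0.020794347.
Tier 1: Wₕ = 0.05062594; term = 0.05062594²·(1 − 0.06627102)·233/67 = 0.0083223914.
Tier 4: Wₕ = 0.40535804; term = 0.40535804²·(1 − 0.21877702)·10.5/1771 = 7.6106776 × 10^-4.
Sum = 0.029877806.
SE = √(0.029877806) = 0.17285.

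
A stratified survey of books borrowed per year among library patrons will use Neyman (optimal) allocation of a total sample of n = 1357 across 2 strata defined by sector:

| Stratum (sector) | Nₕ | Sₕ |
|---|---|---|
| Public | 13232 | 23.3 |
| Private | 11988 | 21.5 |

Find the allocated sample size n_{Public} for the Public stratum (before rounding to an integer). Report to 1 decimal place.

Neyman allocation: nₕ = n·NₕSₕ / Σⱼ NⱼSⱼ.
Σ NⱼSⱼ = 13232·23.3 + 11988·21.5 = 566047.6.
n_{Public} = 1357·13232·23.3 / 566047.6 = 739.1.

739.1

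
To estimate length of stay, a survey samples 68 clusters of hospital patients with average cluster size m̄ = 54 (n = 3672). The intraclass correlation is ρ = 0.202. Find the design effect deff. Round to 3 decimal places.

11.706

deff = 1 + (54 − 1)·0.202 = 1 + 10.706 = 11.706.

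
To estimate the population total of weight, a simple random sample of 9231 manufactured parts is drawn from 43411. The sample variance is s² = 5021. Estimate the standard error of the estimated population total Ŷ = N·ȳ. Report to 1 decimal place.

Var(Ŷ) = N²·Var(ȳ) = N²·(1 − n/N)·s²/n.
f = 9231/43411 = 0.21264196; Var(ȳ) = 0.78735804·5021/9231 = 0.42826614.
Var(Ŷ) = 43411² · 0.42826614 = 8.0707393 × 10^8.
SE(Ŷ) = √(8.0707393 × 10^8) = 28409.0.

28409.0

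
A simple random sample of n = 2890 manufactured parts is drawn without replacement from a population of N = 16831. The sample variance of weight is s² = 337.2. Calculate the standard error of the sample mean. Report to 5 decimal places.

0.31088

Under SRS without replacement, Var(ȳ) = (1 − f)·s²/n with f = n/N = 2890/16831 = 0.17170697.
Var(ȳ) = (1 − 0.17170697)·337.2/2890 = 0.82829303·0.1166782 = 0.09664374.
SE(ȳ) = √(0.09664374) = 0.31088.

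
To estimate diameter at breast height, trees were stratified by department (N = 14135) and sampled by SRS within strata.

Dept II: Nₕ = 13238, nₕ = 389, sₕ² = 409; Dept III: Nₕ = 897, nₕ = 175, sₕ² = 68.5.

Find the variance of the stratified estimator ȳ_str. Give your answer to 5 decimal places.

0.89637

Var(ȳ_str) = Σₕ Wₕ²(1 − fₕ)sₕ²/nₕ with Wₕ = Nₕ/N, N = 14135.
Dept II: Wₕ = 0.93654050; term = 0.93654050²·(1 − 0.02938510)·409/389 = 0.8951046.
Dept III: Wₕ = 0.06345950; term = 0.06345950²·(1 − 0.19509476)·68.5/175 = 0.0012687923.
Sum = 0.89637339.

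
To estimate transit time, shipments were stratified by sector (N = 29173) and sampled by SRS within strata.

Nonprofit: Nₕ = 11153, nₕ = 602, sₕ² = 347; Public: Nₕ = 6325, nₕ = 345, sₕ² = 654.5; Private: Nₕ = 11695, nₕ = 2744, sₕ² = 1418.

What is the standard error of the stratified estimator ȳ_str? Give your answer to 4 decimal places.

Var(ȳ_str) = Σₕ Wₕ²(1 − fₕ)sₕ²/nₕ with Wₕ = Nₕ/N, N = 29173.
Nonprofit: Wₕ = 0.38230556; term = 0.38230556²·(1 − 0.05397651)·347/602 = 0.079699597.
Public: Wₕ = 0.21681006; term = 0.21681006²·(1 − 0.05454545)·654.5/345 = 0.084312135.
Private: Wₕ = 0.40088438; term = 0.40088438²·(1 − 0.23463018)·1418/2744 = 0.06356261.
Sum = 0.22757434.
SE = √(0.22757434) = 0.4770.

0.4770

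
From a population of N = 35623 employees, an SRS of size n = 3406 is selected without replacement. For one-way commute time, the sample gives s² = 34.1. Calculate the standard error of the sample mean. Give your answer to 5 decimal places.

Under SRS without replacement, Var(ȳ) = (1 − f)·s²/n with f = n/N = 3406/35623 = 0.09561239.
Var(ȳ) = (1 − 0.09561239)·34.1/3406 = 0.90438761·0.010011744 = 0.0090544973.
SE(ȳ) = √(0.0090544973) = 0.09516.

0.09516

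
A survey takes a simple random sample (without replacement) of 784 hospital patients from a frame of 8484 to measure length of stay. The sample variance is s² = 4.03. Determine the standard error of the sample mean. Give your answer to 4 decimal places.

Under SRS without replacement, Var(ȳ) = (1 − f)·s²/n with f = n/N = 784/8484 = 0.09240924.
Var(ȳ) = (1 − 0.09240924)·4.03/784 = 0.90759076·0.0051403061 = 0.0046652943.
SE(ȳ) = √(0.0046652943) = 0.0683.

0.0683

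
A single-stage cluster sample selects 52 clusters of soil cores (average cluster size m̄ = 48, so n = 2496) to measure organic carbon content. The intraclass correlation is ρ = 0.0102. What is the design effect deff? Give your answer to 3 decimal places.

1.479

deff = 1 + (48 − 1)·0.0102 = 1 + 0.4794 = 1.4794.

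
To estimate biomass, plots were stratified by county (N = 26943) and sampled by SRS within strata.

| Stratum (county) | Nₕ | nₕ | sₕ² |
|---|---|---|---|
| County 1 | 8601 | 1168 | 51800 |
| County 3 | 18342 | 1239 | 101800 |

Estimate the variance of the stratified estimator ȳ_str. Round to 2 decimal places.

39.41

Var(ȳ_str) = Σₕ Wₕ²(1 − fₕ)sₕ²/nₕ with Wₕ = Nₕ/N, N = 26943.
County 1: Wₕ = 0.31922948; term = 0.31922948²·(1 − 0.13579816)·51800/1168 = 3.9057829.
County 3: Wₕ = 0.68077052; term = 0.68077052²·(1 − 0.06754989)·101800/1239 = 35.506148.
Sum = 39.411931.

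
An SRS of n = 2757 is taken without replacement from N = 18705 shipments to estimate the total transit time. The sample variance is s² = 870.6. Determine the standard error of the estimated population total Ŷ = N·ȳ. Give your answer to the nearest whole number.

9706

Var(Ŷ) = N²·Var(ȳ) = N²·(1 − n/N)·s²/n.
f = 2757/18705 = 0.14739374; Var(ȳ) = 0.85260626·870.6/2757 = 0.26923431.
Var(Ŷ) = 18705² · 0.26923431 = 9.4198899 × 10^7.
SE(Ŷ) = √(9.4198899 × 10^7) = 9706.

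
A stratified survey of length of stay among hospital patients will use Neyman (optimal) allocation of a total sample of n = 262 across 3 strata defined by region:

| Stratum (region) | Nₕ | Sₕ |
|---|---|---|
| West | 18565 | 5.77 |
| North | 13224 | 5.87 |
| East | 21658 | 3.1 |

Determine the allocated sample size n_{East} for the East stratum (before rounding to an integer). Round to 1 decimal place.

69.8

Neyman allocation: nₕ = n·NₕSₕ / Σⱼ NⱼSⱼ.
Σ NⱼSⱼ = 18565·5.77 + 13224·5.87 + 21658·3.1 = 251884.73.
n_{East} = 262·21658·3.1 / 251884.73 = 69.8.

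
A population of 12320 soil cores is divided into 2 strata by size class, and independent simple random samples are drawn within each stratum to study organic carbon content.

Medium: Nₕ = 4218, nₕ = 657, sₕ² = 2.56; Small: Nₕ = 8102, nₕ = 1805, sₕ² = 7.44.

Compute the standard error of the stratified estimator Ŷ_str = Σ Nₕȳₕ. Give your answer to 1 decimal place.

518.5

Var(Ŷ_str) = Σₕ Nₕ²(1 − fₕ)sₕ²/nₕ.
Medium: 4218²·(1 − 657/4218)·2.56/657 = 58526.58.
Small: 8102²·(1 − 1805/8102)·7.44/1805 = 210291.47.
Sum = 268818.05.
SE = √(268818.05) = 518.5.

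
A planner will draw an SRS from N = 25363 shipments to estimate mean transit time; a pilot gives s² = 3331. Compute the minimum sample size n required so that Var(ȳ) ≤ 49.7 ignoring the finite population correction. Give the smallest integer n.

Without fpc, n₀ = s²/D = 3331/49.7 = 67.0221.
Rounding up, n = 68.

68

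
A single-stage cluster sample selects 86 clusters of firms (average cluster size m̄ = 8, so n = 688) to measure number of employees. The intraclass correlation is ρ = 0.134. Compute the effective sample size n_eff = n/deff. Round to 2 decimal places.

355.01

deff = 1 + (8 − 1)·0.134 = 1 + 0.938 = 1.938.
n_eff = 688 / 1.938 = 355.01.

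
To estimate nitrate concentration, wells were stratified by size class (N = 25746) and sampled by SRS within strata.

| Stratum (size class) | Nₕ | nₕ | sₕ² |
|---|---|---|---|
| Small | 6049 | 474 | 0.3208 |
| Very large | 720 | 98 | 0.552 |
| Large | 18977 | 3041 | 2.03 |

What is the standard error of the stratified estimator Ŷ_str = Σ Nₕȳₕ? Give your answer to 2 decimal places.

Var(Ŷ_str) = Σₕ Nₕ²(1 − fₕ)sₕ²/nₕ.
Small: 6049²·(1 − 474/6049)·0.3208/474 = 22823.617.
Very large: 720²·(1 − 98/720)·0.552/98 = 2522.5273.
Large: 18977²·(1 − 3041/18977)·2.03/3041 = 201876.84.
Sum = 227222.98.
SE = √(227222.98) = 476.68.

476.68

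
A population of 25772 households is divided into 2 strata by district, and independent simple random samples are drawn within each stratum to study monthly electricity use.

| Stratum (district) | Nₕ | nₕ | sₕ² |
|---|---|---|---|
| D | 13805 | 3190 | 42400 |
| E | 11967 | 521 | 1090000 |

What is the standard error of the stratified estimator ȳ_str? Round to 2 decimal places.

20.84

Var(ȳ_str) = Σₕ Wₕ²(1 − fₕ)sₕ²/nₕ with Wₕ = Nₕ/N, N = 25772.
D: Wₕ = 0.53565885; term = 0.53565885²·(1 − 0.23107570)·42400/3190 = 2.9324819.
E: Wₕ = 0.46434115; term = 0.46434115²·(1 − 0.04353639)·1090000/521 = 431.45108.
Sum = 434.38356.
SE = √(434.38356) = 20.84.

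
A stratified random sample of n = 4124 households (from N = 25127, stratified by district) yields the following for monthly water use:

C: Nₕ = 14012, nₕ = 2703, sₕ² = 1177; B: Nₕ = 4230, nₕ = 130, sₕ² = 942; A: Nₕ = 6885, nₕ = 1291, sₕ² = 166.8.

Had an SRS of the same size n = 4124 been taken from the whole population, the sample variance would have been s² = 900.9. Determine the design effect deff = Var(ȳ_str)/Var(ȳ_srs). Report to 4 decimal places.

Var(ȳ_str) = Σ Wₕ²(1−fₕ)sₕ²/nₕ with Wₕ = Nₕ/25127:
  C: (14012/25127)²·(1−2703/14012)·1177/2703 = 0.10928825
  B: (4230/25127)²·(1−130/4230)·942/130 = 0.19904464
  A: (6885/25127)²·(1−1291/6885)·166.8/1291 = 0.0078816098
  → Var(ȳ_str) = 0.3162145.
Var(ȳ_srs) = (1 − 4124/25127)·900.9/4124 = 0.1825991.
deff = 0.3162145 / 0.1825991 = 1.7317.

1.7317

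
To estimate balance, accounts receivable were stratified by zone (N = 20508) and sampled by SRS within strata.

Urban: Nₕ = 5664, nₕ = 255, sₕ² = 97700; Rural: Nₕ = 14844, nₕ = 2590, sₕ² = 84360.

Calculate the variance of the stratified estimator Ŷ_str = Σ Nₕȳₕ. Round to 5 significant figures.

Var(Ŷ_str) = Σₕ Nₕ²(1 − fₕ)sₕ²/nₕ.
Urban: 5664²·(1 − 255/5664)·97700/255 = 1.1738014 × 10^10.
Rural: 14844²·(1 − 2590/14844)·84360/2590 = 5.92469 × 10^9.
Sum = 1.7662704 × 10^10.

1.7663 × 10^10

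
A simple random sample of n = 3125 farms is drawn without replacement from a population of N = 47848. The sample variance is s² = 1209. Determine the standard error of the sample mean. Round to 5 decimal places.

0.60134

Under SRS without replacement, Var(ȳ) = (1 − f)·s²/n with f = n/N = 3125/47848 = 0.06531098.
Var(ȳ) = (1 − 0.06531098)·1209/3125 = 0.93468902·0.38688 = 0.36161249.
SE(ȳ) = √(0.36161249) = 0.60134.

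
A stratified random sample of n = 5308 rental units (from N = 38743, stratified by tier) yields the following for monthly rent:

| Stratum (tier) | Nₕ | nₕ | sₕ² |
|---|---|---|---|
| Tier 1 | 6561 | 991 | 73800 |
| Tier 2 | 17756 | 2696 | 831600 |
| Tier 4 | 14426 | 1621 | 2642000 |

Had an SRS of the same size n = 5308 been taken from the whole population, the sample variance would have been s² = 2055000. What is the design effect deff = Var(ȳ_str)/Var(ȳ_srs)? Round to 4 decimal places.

0.7702

Var(ȳ_str) = Σ Wₕ²(1−fₕ)sₕ²/nₕ with Wₕ = Nₕ/38743:
  Tier 1: (6561/38743)²·(1−991/6561)·73800/991 = 1.8130987
  Tier 2: (17756/38743)²·(1−2696/17756)·831600/2696 = 54.95133
  Tier 4: (14426/38743)²·(1−1621/14426)·2642000/1621 = 200.58055
  → Var(ȳ_str) = 257.34498.
Var(ȳ_srs) = (1 − 5308/38743)·2055000/5308 = 334.10963.
deff = 257.34498 / 334.10963 = 0.7702.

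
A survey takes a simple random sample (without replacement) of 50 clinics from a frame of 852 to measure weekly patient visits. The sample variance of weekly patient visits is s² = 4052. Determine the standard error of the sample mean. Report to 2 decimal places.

8.73

Under SRS without replacement, Var(ȳ) = (1 − f)·s²/n with f = n/N = 50/852 = 0.05868545.
Var(ȳ) = (1 − 0.05868545)·4052/50 = 0.94131455·81.04 = 76.284131.
SE(ȳ) = √(76.284131) = 8.73.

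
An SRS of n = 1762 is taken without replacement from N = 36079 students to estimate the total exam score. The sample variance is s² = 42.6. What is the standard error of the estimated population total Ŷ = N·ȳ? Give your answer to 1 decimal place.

Var(Ŷ) = N²·Var(ȳ) = N²·(1 − n/N)·s²/n.
f = 1762/36079 = 0.04883727; Var(ȳ) = 0.95116273·42.6/1762 = 0.022996329.
Var(Ŷ) = 36079² · 0.022996329 = 2.9934189 × 10^7.
SE(Ŷ) = √(2.9934189 × 10^7) = 5471.2.

5471.2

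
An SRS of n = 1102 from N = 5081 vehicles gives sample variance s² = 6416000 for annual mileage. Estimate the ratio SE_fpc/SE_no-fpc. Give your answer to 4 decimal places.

0.8849

f = n/N = 1102/5081 = 0.21688644.
SE_no-fpc = √(s²/n) = 76.302959; SE_fpc = √((1−f)s²/n) = 67.523315.
Ratio = √(1−f) = 0.88493704.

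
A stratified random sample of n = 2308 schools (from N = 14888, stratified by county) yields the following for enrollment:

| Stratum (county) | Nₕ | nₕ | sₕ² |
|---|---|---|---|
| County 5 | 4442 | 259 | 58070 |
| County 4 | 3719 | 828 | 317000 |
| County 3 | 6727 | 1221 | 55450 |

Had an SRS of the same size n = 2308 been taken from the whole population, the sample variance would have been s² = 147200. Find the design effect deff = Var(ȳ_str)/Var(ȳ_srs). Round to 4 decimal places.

0.8342

Var(ȳ_str) = Σ Wₕ²(1−fₕ)sₕ²/nₕ with Wₕ = Nₕ/14888:
  County 5: (4442/14888)²·(1−259/4442)·58070/259 = 18.795148
  County 4: (3719/14888)²·(1−828/3719)·317000/828 = 18.570794
  County 3: (6727/14888)²·(1−1221/6727)·55450/1221 = 7.5887597
  → Var(ȳ_str) = 44.954702.
Var(ȳ_srs) = (1 − 2308/14888)·147200/2308 = 53.891005.
deff = 44.954702 / 53.891005 = 0.8342.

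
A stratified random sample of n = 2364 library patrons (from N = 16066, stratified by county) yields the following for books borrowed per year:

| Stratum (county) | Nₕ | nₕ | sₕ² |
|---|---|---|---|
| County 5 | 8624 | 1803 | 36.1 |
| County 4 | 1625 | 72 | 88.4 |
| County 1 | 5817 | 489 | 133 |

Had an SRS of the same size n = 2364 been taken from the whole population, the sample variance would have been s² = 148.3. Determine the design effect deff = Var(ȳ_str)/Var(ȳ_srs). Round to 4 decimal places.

0.9201

Var(ȳ_str) = Σ Wₕ²(1−fₕ)sₕ²/nₕ with Wₕ = Nₕ/16066:
  County 5: (8624/16066)²·(1−1803/8624)·36.1/1803 = 0.0045630239
  County 4: (1625/16066)²·(1−72/1625)·88.4/72 = 0.012004085
  County 1: (5817/16066)²·(1−489/5817)·133/489 = 0.032658072
  → Var(ȳ_str) = 0.049225181.
Var(ȳ_srs) = (1 − 2364/16066)·148.3/2364 = 0.053501983.
deff = 0.049225181 / 0.053501983 = 0.9201.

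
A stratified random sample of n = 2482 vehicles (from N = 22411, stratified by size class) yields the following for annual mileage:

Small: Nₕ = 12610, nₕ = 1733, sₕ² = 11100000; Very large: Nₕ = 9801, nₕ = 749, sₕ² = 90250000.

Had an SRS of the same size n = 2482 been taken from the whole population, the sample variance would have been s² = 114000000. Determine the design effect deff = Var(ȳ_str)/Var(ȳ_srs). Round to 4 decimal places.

Var(ȳ_str) = Σ Wₕ²(1−fₕ)sₕ²/nₕ with Wₕ = Nₕ/22411:
  Small: (12610/22411)²·(1−1733/12610)·11100000/1733 = 1749.1464
  Very large: (9801/22411)²·(1−749/9801)·90250000/749 = 21284.226
  → Var(ȳ_str) = 23033.372.
Var(ȳ_srs) = (1 − 2482/22411)·114000000/2482 = 40843.913.
deff = 23033.372 / 40843.913 = 0.5639.

0.5639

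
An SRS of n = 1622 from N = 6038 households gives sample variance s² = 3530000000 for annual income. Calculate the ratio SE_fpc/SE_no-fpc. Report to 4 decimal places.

f = n/N = 1622/6038 = 0.26863200.
SE_no-fpc = √(s²/n) = 1475.2374; SE_fpc = √((1−f)s²/n) = 1261.6239.
Ratio = √(1−f) = 0.85520056.

0.8552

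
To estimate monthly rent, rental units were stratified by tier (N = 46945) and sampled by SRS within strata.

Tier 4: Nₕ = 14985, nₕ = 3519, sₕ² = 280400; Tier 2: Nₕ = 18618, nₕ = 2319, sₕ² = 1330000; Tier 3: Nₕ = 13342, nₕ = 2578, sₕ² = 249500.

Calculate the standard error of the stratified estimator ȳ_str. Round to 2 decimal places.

Var(ȳ_str) = Σₕ Wₕ²(1 − fₕ)sₕ²/nₕ with Wₕ = Nₕ/N, N = 46945.
Tier 4: Wₕ = 0.31920332; term = 0.31920332²·(1 − 0.23483483)·280400/3519 = 6.2122474.
Tier 2: Wₕ = 0.39659176; term = 0.39659176²·(1 − 0.12455688)·1330000/2319 = 78.970737.
Tier 3: Wₕ = 0.28420492; term = 0.28420492²·(1 − 0.19322440)·249500/2578 = 6.3067204.
Sum = 91.489705.
SE = √(91.489705) = 9.57.

9.57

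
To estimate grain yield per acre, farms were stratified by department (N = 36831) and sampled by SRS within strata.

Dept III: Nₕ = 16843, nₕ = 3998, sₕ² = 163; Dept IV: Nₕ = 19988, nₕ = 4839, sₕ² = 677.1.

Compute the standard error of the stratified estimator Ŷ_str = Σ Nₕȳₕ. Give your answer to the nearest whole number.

Var(Ŷ_str) = Σₕ Nₕ²(1 − fₕ)sₕ²/nₕ.
Dept III: 16843²·(1 − 3998/16843)·163/3998 = 8.820605 × 10^6.
Dept IV: 19988²·(1 − 4839/19988)·677.1/4839 = 4.2369223 × 10^7.
Sum = 5.1189828 × 10^7.
SE = √(5.1189828 × 10^7) = 7155.

7155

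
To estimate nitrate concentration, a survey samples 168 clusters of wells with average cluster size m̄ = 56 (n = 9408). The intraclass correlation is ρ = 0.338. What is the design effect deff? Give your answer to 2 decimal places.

deff = 1 + (56 − 1)·0.338 = 1 + 18.59 = 19.59.

19.59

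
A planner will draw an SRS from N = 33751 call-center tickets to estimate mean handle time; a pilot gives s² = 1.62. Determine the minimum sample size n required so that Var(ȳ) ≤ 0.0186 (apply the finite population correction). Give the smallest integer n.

87

Without fpc, n₀ = s²/D = 1.62/0.0186 = 87.0968.
With fpc, (1 − n/N)·s²/n ≤ D requires n ≥ n₀/(1 + n₀/N) = 87.0968/(1 + 87.0968/33751) = 86.8726.
Rounding up, n = 87.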